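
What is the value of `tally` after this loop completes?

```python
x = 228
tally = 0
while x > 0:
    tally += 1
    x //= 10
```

Count digits by repeated division by 10
`tally` takes the values: 0 → 1 → 2 → 3

Answer: 3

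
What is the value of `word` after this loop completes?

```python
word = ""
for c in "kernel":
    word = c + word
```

Reverse 'kernel'
`word` takes the values: "" → "k" → "ek" → "rek" → "nrek" → "enrek" → "lenrek"

Answer: "lenrek"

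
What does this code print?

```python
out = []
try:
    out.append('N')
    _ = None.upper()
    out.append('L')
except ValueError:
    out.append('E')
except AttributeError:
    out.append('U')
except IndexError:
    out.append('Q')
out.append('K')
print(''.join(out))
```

Execution trace: 'N' (try body) → 'U' (except AttributeError) → 'K' (after the try/except). Output: NUK

Answer: NUK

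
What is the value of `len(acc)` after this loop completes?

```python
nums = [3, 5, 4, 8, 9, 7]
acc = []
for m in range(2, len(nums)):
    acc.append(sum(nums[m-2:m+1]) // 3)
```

Number of 3-element averages
`acc` takes the values: [] → [4] → [4, 5] → [4, 5, 7] → [4, 5, 7, 8]
So `len(acc)` = 4

Answer: 4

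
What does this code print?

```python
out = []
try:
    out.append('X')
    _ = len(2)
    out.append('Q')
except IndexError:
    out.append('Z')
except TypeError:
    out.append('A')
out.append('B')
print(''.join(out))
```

Execution trace: 'X' (try body) → 'A' (except TypeError) → 'B' (after the try/except). Output: XAB

Answer: XAB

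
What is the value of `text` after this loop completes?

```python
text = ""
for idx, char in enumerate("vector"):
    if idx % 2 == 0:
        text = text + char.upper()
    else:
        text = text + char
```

Uppercase even positions in 'vector'
`text` takes the values: "" → "V" → "Ve" → "VeC" → "VeCt" → "VeCtO" → "VeCtOr"

Answer: "VeCtOr"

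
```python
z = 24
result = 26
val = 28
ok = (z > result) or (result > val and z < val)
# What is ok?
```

Trace:
`z = 24` → z = 24
`result = 26` → result = 26
`val = 28` → val = 28
`ok = (z > result) or (result > val and z < val)` → ok = False
So ok = False

Answer: False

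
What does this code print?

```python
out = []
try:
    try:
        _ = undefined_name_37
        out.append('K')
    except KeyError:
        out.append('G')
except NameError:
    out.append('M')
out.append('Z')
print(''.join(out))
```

Execution trace: 'M' (outer except NameError) → 'Z' (after the try/except). Output: MZ

Answer: MZ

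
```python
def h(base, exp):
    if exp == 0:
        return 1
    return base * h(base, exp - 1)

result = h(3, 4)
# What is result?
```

h(3, 4) = 3 * 3 * 3 * 3 = 81

Answer: 81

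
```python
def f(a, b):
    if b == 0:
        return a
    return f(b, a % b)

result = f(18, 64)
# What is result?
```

f(18, 64) -> f(64, 18) -> f(18, 10) -> f(10, 8) -> f(8, 2) -> f(2, 0) -> 2

Answer: 2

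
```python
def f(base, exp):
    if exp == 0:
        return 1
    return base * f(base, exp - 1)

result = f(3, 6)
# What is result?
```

f(3, 6) = 3 * 3 * 3 * 3 * 3 * 3 = 729

Answer: 729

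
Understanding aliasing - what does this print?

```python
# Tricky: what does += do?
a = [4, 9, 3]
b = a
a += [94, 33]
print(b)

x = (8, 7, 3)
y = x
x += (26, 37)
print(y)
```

Key concept: += behavior differs for mutable vs immutable.
Step by step:
`a = [4, 9, 3]` → a = [4, 9, 3]
`b = a` → b = [4, 9, 3] (same object as a)
`a += [94, 33]` → a = [4, 9, 3, 94, 33] (same object as b); b = [4, 9, 3, 94, 33] (same object as a)
`print(b)` → prints [4, 9, 3, 94, 33]
`x = (8, 7, 3)` → x = (8, 7, 3)
`y = x` → y = (8, 7, 3)
`x += (26, 37)` → x = (8, 7, 3, 26, 37)
`print(y)` → prints (8, 7, 3)

Answer:
[4, 9, 3, 94, 33]
(8, 7, 3)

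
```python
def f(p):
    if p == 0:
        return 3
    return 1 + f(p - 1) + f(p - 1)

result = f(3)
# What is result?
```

f(p) = 1 + 2·f(p-1), f(0)=3. Closed form: (3+1)·2^3 - 1 = 31.

Answer: 31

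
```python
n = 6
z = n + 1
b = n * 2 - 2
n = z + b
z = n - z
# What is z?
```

Trace:
`n = 6` → n = 6
`z = n + 1` → z = 7
`b = n * 2 - 2` → b = 10
`n = z + b` → n = 17
`z = n - z` → z = 10
So z = 10

Answer: 10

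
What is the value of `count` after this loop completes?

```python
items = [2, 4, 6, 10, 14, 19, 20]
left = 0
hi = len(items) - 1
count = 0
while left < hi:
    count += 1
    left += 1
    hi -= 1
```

Iterations until pointers meet (list length 7)
`count` takes the values: 0 → 1 → 2 → 3

Answer: 3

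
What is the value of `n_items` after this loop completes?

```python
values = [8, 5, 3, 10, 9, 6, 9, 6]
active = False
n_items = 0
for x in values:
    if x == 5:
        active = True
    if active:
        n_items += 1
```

Count elements after first 5 in [8, 5, 3, 10, 9, 6, 9, 6]
`n_items` takes the values: 0 → 1 → 2 → 3 → 4 → 5 → 6 → 7

Answer: 7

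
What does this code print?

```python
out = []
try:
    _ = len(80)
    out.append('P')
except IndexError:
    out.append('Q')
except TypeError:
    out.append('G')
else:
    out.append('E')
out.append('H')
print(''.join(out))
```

Execution trace: 'G' (except TypeError) → 'H' (after the try/except). Output: GH

Answer: GH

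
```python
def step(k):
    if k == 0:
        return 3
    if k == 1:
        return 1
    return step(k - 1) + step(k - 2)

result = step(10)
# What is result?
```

Build up from base cases: step(0)=3, step(1)=1, step(2)=4, step(3)=5, step(4)=9, step(5)=14, step(6)=23, ..., step(10)=157

Answer: 157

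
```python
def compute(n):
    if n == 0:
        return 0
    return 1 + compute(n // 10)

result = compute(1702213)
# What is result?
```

Count of digits of 1702213: 7

Answer: 7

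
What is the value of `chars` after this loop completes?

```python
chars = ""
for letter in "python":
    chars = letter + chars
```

Reverse 'python'
`chars` takes the values: "" → "p" → "yp" → "typ" → "htyp" → "ohtyp" → "nohtyp"

Answer: "nohtyp"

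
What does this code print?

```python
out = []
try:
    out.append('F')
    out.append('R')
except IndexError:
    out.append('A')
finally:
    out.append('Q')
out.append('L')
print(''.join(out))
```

Execution trace: 'F' (try body) → 'R' (try body, no exception) → 'Q' (finally) → 'L' (after the try/except). Output: FRQL

Answer: FRQL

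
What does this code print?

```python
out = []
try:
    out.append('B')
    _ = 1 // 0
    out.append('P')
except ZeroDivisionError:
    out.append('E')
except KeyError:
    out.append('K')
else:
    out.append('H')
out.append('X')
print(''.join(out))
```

Execution trace: 'B' (try body) → 'E' (except ZeroDivisionError) → 'X' (after the try/except). Output: BEX

Answer: BEX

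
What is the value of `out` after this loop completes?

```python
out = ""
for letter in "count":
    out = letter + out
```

Reverse 'count'
`out` takes the values: "" → "c" → "oc" → "uoc" → "nuoc" → "tnuoc"

Answer: "tnuoc"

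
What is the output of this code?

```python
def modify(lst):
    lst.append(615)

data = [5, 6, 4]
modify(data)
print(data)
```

Key concept: function modifies passed list.
Step by step:
`data = [5, 6, 4]` → data = [5, 6, 4]
`modify(data)` → data = [5, 6, 4, 615]
`print(data)` → prints [5, 6, 4, 615]

Answer: [5, 6, 4, 615]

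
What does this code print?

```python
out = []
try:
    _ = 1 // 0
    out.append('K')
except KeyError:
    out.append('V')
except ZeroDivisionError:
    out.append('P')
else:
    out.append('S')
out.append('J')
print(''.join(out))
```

Execution trace: 'P' (except ZeroDivisionError) → 'J' (after the try/except). Output: PJ

Answer: PJ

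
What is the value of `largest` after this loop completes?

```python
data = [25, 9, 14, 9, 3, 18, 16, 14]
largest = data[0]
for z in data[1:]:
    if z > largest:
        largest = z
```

Maximum of [25, 9, 14, 9, 3, 18, 16, 14]
`largest` takes the values: 25

Answer: 25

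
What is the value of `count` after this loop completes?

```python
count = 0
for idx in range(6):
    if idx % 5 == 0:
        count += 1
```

Count numbers divisible by 5 in range(6)
`count` takes the values: 0 → 1 → 2

Answer: 2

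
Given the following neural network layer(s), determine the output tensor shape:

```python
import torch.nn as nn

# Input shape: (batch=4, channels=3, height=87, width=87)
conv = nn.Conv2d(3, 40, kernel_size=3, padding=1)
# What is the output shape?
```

Input: (4, 3, 87, 87) -> Output: (4, 40, 87, 87)

Answer: (4, 40, 87, 87)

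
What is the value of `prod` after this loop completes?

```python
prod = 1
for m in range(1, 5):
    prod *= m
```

4! = 24
`prod` takes the values: 1 → 2 → 6 → 24

Answer: 24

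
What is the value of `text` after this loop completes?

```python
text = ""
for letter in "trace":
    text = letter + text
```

Reverse 'trace'
`text` takes the values: "" → "t" → "rt" → "art" → "cart" → "ecart"

Answer: "ecart"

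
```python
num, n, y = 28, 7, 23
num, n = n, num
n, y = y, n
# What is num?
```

Trace:
`num, n, y = 28, 7, 23` → num = 28; n = 7; y = 23
`num, n = n, num` → num = 7; n = 28
`n, y = y, n` → n = 23; y = 28
So num = 7

Answer: 7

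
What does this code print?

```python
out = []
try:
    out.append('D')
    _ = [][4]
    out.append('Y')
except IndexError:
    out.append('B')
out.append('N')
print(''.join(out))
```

Execution trace: 'D' (try body) → 'B' (except IndexError) → 'N' (after the try/except). Output: DBN

Answer: DBN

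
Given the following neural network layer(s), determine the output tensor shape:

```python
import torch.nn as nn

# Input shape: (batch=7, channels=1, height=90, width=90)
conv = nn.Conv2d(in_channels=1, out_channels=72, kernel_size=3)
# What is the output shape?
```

Input: (7, 1, 90, 90) -> Output: (7, 72, 88, 88)

Answer: (7, 72, 88, 88)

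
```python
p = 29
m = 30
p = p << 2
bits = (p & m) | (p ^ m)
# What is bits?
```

Trace:
`p = 29` → p = 29
`m = 30` → m = 30
`p = p << 2` → p = 116
`bits = (p & m) | (p ^ m)` → bits = 126
So bits = 126

Answer: 126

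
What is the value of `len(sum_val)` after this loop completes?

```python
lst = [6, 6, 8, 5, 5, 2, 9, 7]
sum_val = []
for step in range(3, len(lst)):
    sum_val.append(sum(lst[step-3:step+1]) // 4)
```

Number of 4-element averages
`sum_val` takes the values: [] → [6] → [6, 6] → [6, 6, 5] → [6, 6, 5, 5] → [6, 6, 5, 5, 5]
So `len(sum_val)` = 5

Answer: 5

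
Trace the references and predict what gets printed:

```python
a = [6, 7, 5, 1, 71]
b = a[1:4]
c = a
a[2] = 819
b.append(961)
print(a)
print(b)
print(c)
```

Key concept: slice vs alias.
Step by step:
`a = [6, 7, 5, 1, 71]` → a = [6, 7, 5, 1, 71]
`b = a[1:4]` → b = [7, 5, 1]
`c = a` → c = [6, 7, 5, 1, 71] (same object as a)
`a[2] = 819` → a = [6, 7, 819, 1, 71] (same object as c); c = [6, 7, 819, 1, 71] (same object as a)
`b.append(961)` → b = [7, 5, 1, 961]
`print(a)` → prints [6, 7, 819, 1, 71]
`print(b)` → prints [7, 5, 1, 961]
`print(c)` → prints [6, 7, 819, 1, 71]

Answer:
[6, 7, 819, 1, 71]
[7, 5, 1, 961]
[6, 7, 819, 1, 71]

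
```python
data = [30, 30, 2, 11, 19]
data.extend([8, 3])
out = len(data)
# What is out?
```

Trace:
`data = [30, 30, 2, 11, 19]` → data = [30, 30, 2, 11, 19]
`data.extend([8, 3])` → data = [30, 30, 2, 11, 19, 8, 3]
`out = len(data)` → out = 7
So out = 7

Answer: 7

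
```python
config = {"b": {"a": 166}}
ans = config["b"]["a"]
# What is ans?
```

Trace:
`config = {"b": {"a": 166}}` → config = {'b': {'a': 166}}
`ans = config["b"]["a"]` → ans = 166
So ans = 166

Answer: 166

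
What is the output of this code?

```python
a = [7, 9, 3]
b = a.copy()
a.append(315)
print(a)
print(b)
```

Key concept: list.copy() creates independent copy.
Step by step:
`a = [7, 9, 3]` → a = [7, 9, 3]
`b = a.copy()` → b = [7, 9, 3]
`a.append(315)` → a = [7, 9, 3, 315]
`print(a)` → prints [7, 9, 3, 315]
`print(b)` → prints [7, 9, 3]

Answer:
[7, 9, 3, 315]
[7, 9, 3]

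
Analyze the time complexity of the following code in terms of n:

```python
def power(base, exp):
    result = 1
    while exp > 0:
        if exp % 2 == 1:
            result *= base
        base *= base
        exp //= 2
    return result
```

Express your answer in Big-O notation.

This is Exponentiation by squaring. Time complexity: O(log n).

Answer: O(log n)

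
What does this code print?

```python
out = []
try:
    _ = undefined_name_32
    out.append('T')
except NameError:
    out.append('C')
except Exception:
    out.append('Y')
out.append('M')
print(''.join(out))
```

Execution trace: 'C' (except NameError) → 'M' (after the try/except). Output: CM

Answer: CM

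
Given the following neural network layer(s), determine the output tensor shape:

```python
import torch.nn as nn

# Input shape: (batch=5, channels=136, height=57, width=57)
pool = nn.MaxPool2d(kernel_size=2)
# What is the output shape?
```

Input: (5, 136, 57, 57) -> Output: (5, 136, 28, 28)

Answer: (5, 136, 28, 28)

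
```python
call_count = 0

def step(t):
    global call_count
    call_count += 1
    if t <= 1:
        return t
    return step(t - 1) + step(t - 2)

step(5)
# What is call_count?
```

Calls(t) = 1 + Calls(t-1) + Calls(t-2); Calls(0)=Calls(1)=1. For t=5 this gives 15.

Answer: 15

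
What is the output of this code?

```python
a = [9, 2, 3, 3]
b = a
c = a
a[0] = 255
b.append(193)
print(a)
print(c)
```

Key concept: multiple aliases.
Step by step:
`a = [9, 2, 3, 3]` → a = [9, 2, 3, 3]
`b = a` → b = [9, 2, 3, 3] (same object as a)
`c = a` → c = [9, 2, 3, 3] (same object as a, b)
`a[0] = 255` → a = [255, 2, 3, 3] (same object as b, c); b = [255, 2, 3, 3] (same object as a, c); c = [255, 2, 3, 3] (same object as a, b)
`b.append(193)` → a = [255, 2, 3, 3, 193] (same object as b, c); b = [255, 2, 3, 3, 193] (same object as a, c); c = [255, 2, 3, 3, 193] (same object as a, b)
`print(a)` → prints [255, 2, 3, 3, 193]
`print(c)` → prints [255, 2, 3, 3, 193]

Answer:
[255, 2, 3, 3, 193]
[255, 2, 3, 3, 193]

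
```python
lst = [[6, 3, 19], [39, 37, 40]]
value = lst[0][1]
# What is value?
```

Trace:
`lst = [[6, 3, 19], [39, 37, 40]]` → lst = [[6, 3, 19], [39, 37, 40]]
`value = lst[0][1]` → value = 3
So value = 3

Answer: 3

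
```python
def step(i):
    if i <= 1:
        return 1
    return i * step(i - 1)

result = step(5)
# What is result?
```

step(5) = 5 * 4 * 3 * 2 * 1 = 120

Answer: 120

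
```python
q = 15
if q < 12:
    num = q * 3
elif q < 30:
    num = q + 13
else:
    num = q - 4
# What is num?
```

Trace:
`q = 15` → q = 15
`if q < 12: ...` → q < 12 is False, q < 30 is True → num = 28
So num = 28

Answer: 28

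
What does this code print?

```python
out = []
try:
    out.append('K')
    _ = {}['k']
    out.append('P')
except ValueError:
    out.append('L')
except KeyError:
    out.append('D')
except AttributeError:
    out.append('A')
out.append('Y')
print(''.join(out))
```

Execution trace: 'K' (try body) → 'D' (except KeyError) → 'Y' (after the try/except). Output: KDY

Answer: KDY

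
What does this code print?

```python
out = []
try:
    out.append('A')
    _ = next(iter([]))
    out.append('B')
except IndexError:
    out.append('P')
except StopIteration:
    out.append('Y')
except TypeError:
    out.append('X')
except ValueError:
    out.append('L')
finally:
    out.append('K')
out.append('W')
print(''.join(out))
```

Execution trace: 'A' (try body) → 'Y' (except StopIteration) → 'K' (finally) → 'W' (after the try/except). Output: AYKW

Answer: AYKW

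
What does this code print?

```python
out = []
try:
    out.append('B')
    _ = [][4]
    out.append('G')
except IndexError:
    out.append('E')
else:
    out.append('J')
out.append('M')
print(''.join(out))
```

Execution trace: 'B' (try body) → 'E' (except IndexError) → 'M' (after the try/except). Output: BEM

Answer: BEM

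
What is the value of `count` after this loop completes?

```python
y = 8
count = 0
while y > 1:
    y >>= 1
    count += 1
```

Count right shifts until 1
`count` takes the values: 0 → 1 → 2 → 3

Answer: 3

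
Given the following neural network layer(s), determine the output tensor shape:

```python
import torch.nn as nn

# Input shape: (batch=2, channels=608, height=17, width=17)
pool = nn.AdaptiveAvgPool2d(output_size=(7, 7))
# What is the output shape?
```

Input: (2, 608, 17, 17) -> Output: (2, 608, 7, 7)

Answer: (2, 608, 7, 7)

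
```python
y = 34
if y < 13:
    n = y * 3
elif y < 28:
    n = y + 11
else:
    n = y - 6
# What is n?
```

Trace:
`y = 34` → y = 34
`if y < 13: ...` → y < 13 is False, y < 28 is False, take else branch → n = 28
So n = 28

Answer: 28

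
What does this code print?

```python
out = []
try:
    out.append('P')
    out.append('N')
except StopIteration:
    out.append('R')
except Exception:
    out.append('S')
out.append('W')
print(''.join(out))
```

Execution trace: 'P' (try body) → 'N' (try body, no exception) → 'W' (after the try/except). Output: PNW

Answer: PNW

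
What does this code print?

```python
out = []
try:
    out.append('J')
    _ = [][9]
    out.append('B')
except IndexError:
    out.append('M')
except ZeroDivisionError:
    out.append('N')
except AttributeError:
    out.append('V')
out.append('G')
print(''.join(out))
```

Execution trace: 'J' (try body) → 'M' (except IndexError) → 'G' (after the try/except). Output: JMG

Answer: JMG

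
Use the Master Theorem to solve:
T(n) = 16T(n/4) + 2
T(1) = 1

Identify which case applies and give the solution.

a=16, b=4, f(n)=2. log_4(16) = 2. Since c=0 < 2, Case 1 applies: T(n) = Θ(n^log_b(a)) = O(n^2).

Answer: O(n^2) - Case 1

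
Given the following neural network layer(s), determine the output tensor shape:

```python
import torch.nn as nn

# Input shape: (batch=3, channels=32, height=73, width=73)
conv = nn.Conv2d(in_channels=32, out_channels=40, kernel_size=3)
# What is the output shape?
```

Input: (3, 32, 73, 73) -> Output: (3, 40, 71, 71)

Answer: (3, 40, 71, 71)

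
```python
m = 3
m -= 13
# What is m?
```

Trace:
`m = 3` → m = 3
`m -= 13` → m = -10
So m = -10

Answer: -10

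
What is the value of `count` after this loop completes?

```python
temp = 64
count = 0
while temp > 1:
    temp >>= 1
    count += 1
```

Count right shifts until 1
`count` takes the values: 0 → 1 → 2 → 3 → 4 → 5 → 6

Answer: 6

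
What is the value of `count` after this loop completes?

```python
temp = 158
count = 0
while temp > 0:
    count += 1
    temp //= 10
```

Count digits by repeated division by 10
`count` takes the values: 0 → 1 → 2 → 3

Answer: 3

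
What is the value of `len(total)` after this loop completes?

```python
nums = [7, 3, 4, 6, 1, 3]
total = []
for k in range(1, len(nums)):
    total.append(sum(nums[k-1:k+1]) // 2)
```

Number of 2-element averages
`total` takes the values: [] → [5] → [5, 3] → [5, 3, 5] → [5, 3, 5, 3] → [5, 3, 5, 3, 2]
So `len(total)` = 5

Answer: 5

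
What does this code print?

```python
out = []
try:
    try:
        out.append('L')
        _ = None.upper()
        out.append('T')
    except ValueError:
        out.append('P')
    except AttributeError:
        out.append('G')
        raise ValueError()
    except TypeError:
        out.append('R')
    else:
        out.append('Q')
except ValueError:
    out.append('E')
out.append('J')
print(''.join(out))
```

Execution trace: 'L' (try body) → 'G' (except AttributeError) → 'E' (outer except ValueError) → 'J' (after the try/except). Output: LGEJ

Answer: LGEJ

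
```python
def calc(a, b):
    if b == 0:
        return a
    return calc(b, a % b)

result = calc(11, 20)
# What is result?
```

calc(11, 20) -> calc(20, 11) -> calc(11, 9) -> calc(9, 2) -> calc(2, 1) -> calc(1, 0) -> 1

Answer: 1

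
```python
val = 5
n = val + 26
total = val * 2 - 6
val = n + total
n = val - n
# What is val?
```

Trace:
`val = 5` → val = 5
`n = val + 26` → n = 31
`total = val * 2 - 6` → total = 4
`val = n + total` → val = 35
`n = val - n` → n = 4
So val = 35

Answer: 35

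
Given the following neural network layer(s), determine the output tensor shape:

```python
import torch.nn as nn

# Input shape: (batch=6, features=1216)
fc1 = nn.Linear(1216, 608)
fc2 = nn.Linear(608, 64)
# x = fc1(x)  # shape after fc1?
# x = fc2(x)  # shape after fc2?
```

Input: (6, 1216) -> after fc1: (6, 608) -> Output: (6, 64)

Answer: (6, 64)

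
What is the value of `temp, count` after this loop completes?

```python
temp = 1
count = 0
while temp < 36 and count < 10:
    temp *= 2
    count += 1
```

Double until >= 36 or 10 iterations
`temp, count` takes the values: (1, 0) → (2, 0) → (2, 1) → (4, 1) → (4, 2) → (8, 2) → (8, 3) → (16, 3) → (16, 4) → (32, 4) → (32, 5) → (64, 5) → (64, 6)

Answer: 64, 6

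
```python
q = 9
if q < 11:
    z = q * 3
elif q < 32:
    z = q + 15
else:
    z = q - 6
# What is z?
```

Trace:
`q = 9` → q = 9
`if q < 11: ...` → q < 11 is True → z = 27
So z = 27

Answer: 27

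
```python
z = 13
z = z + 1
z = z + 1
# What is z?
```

Trace:
`z = 13` → z = 13
`z = z + 1` → z = 14
`z = z + 1` → z = 15
So z = 15

Answer: 15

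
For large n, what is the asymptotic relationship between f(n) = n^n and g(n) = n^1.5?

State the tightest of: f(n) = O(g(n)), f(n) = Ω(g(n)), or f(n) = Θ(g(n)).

n^n vs n^1.5: f(n) = Ω(g(n)) but not O(g(n)) — n^n grows strictly faster than n^1.5.

Answer: f(n) = Ω(g(n)) but not O(g(n)) — n^n grows strictly faster than n^1.5.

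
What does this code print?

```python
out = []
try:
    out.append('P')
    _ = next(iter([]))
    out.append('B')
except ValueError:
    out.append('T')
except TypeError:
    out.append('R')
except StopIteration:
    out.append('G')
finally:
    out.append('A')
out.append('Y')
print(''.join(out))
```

Execution trace: 'P' (try body) → 'G' (except StopIteration) → 'A' (finally) → 'Y' (after the try/except). Output: PGAY

Answer: PGAY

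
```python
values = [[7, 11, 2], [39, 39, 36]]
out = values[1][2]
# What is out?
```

Trace:
`values = [[7, 11, 2], [39, 39, 36]]` → values = [[7, 11, 2], [39, 39, 36]]
`out = values[1][2]` → out = 36
So out = 36

Answer: 36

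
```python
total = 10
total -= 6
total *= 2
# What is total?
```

Trace:
`total = 10` → total = 10
`total -= 6` → total = 4
`total *= 2` → total = 8
So total = 8

Answer: 8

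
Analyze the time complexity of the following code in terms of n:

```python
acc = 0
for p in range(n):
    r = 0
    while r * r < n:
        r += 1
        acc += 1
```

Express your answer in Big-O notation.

Each loop level contributes: n × √n. Multiplying the contributions gives O(n√n).

Answer: O(n√n)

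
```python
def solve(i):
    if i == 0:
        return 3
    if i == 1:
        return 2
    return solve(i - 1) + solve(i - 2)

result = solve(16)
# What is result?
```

Build up from base cases: solve(0)=3, solve(1)=2, solve(2)=5, solve(3)=7, solve(4)=12, solve(5)=19, solve(6)=31, ..., solve(16)=3804

Answer: 3804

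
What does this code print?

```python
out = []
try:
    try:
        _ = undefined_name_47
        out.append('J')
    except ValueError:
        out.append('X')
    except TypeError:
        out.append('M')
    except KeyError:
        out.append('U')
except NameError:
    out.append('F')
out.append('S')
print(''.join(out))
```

Execution trace: 'F' (outer except NameError) → 'S' (after the try/except). Output: FS

Answer: FS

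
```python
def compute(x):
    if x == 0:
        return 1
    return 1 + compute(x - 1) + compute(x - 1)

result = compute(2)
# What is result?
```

compute(x) = 1 + 2·compute(x-1), compute(0)=1. Closed form: (1+1)·2^2 - 1 = 7.

Answer: 7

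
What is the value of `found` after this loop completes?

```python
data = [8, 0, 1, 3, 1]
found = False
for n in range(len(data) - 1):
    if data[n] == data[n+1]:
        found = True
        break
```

Check consecutive duplicates in [8, 0, 1, 3, 1]
`found` takes the values: False

Answer: False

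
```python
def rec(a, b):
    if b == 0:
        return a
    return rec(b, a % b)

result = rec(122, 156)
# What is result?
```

rec(122, 156) -> rec(156, 122) -> rec(122, 34) -> rec(34, 20) -> rec(20, 14) -> rec(14, 6) -> rec(6, 2) -> rec(2, 0) -> 2

Answer: 2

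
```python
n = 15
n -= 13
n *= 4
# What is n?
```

Trace:
`n = 15` → n = 15
`n -= 13` → n = 2
`n *= 4` → n = 8
So n = 8

Answer: 8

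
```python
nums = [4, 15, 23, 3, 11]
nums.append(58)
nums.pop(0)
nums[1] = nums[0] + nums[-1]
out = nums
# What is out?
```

Trace:
`nums = [4, 15, 23, 3, 11]` → nums = [4, 15, 23, 3, 11]
`nums.append(58)` → nums = [4, 15, 23, 3, 11, 58]
`nums.pop(0)` → nums = [15, 23, 3, 11, 58]
`nums[1] = nums[0] + nums[-1]` → nums = [15, 73, 3, 11, 58]
`out = nums` → out = [15, 73, 3, 11, 58]
So out = [15, 73, 3, 11, 58]

Answer: [15, 73, 3, 11, 58]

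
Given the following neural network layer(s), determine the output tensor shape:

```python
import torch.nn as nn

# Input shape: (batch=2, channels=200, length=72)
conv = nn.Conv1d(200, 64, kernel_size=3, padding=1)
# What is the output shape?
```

Input: (2, 200, 72) -> Output: (2, 64, 72)

Answer: (2, 64, 72)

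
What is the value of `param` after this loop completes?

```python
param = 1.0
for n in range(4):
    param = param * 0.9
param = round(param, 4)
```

Exponential decay: 1.0 * 0.9^4
`param` takes the values: 1.0 → 0.9 → 0.81 → 0.729 → 0.6561

Answer: 0.6561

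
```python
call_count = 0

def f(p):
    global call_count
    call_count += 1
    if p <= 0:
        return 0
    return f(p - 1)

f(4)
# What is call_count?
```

Linear recursion stepping by 1: 5 calls from p=4 down to ≤0.

Answer: 5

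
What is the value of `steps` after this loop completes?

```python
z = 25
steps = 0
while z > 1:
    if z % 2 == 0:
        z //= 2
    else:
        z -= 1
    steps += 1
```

Steps to reduce 25 to 1
`steps` takes the values: 0 → 1 → 2 → 3 → 4 → 5 → 6

Answer: 6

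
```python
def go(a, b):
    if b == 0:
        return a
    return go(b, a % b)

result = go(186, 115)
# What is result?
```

go(186, 115) -> go(115, 71) -> go(71, 44) -> go(44, 27) -> go(27, 17) -> go(17, 10) -> go(10, 7) -> go(7, 3) -> go(3, 1) -> go(1, 0) -> 1

Answer: 1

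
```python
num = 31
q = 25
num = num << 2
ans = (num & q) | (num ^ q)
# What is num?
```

Trace:
`num = 31` → num = 31
`q = 25` → q = 25
`num = num << 2` → num = 124
`ans = (num & q) | (num ^ q)` → ans = 125
So num = 124

Answer: 124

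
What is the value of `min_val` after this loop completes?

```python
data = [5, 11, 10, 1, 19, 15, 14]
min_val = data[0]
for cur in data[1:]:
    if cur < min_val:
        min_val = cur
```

Minimum of [5, 11, 10, 1, 19, 15, 14]
`min_val` takes the values: 5 → 1

Answer: 1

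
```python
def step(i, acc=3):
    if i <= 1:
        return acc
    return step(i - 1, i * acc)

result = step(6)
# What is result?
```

Accumulator trace (n, acc): (6, 3) -> (5, 18) -> (4, 90) -> (3, 360) -> (2, 1080) -> (1, 2160) -> return 2160

Answer: 2160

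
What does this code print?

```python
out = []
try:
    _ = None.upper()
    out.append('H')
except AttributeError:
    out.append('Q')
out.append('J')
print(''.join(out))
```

Execution trace: 'Q' (except AttributeError) → 'J' (after the try/except). Output: QJ

Answer: QJ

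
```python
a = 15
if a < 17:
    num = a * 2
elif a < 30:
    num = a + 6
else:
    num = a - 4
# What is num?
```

Trace:
`a = 15` → a = 15
`if a < 17: ...` → a < 17 is True → num = 30
So num = 30

Answer: 30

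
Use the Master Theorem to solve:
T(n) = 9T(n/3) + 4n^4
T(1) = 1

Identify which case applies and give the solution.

a=9, b=3, f(n)=4n^4. log_3(9) = 2. Since c=4 > 2 and the regularity condition holds (9(n/3)^4 = (9/3^4)n^4 with 9/3^4 < 1), Case 3 applies: T(n) = Θ(f(n)) = O(n^4).

Answer: O(n^4) - Case 3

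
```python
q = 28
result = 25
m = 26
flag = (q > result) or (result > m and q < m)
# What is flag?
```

Trace:
`q = 28` → q = 28
`result = 25` → result = 25
`m = 26` → m = 26
`flag = (q > result) or (result > m and q < m)` → flag = True
So flag = True

Answer: True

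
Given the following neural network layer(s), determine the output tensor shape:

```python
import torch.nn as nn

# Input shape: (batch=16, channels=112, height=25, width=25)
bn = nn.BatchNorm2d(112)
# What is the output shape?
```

Input: (16, 112, 25, 25) -> Output: (16, 112, 25, 25)

Answer: (16, 112, 25, 25)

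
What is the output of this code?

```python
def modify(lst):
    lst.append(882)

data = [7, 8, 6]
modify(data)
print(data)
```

Key concept: function modifies passed list.
Step by step:
`data = [7, 8, 6]` → data = [7, 8, 6]
`modify(data)` → data = [7, 8, 6, 882]
`print(data)` → prints [7, 8, 6, 882]

Answer: [7, 8, 6, 882]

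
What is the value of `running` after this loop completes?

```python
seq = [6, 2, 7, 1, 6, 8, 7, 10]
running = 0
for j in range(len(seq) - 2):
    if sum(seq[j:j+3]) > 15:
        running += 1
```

Count windows with sum > 15
`running` takes the values: 0 → 1 → 2

Answer: 2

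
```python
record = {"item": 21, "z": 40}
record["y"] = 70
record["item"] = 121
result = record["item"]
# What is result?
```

Trace:
`record = {"item": 21, "z": 40}` → record = {'item': 21, 'z': 40}
`record["y"] = 70` → record = {'item': 21, 'z': 40, 'y': 70}
`record["item"] = 121` → record = {'item': 121, 'z': 40, 'y': 70}
`result = record["item"]` → result = 121
So result = 121

Answer: 121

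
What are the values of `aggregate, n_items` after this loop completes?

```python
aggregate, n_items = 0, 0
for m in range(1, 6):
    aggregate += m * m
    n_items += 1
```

Sum of squares and count
`aggregate, n_items` takes the values: (0, 0) → (1, 0) → (1, 1) → (5, 1) → (5, 2) → (14, 2) → (14, 3) → (30, 3) → (30, 4) → (55, 4) → (55, 5)

Answer: 55, 5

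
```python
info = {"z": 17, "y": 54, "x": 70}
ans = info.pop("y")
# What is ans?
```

Trace:
`info = {"z": 17, "y": 54, "x": 70}` → info = {'z': 17, 'y': 54, 'x': 70}
`ans = info.pop("y")` → info = {'z': 17, 'x': 70}; ans = 54
So ans = 54

Answer: 54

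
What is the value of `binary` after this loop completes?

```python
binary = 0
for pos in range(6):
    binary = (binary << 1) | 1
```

Build 6 consecutive 1-bits: 0b111111
`binary` takes the values: 0 → 1 → 3 → 7 → 15 → 31 → 63

Answer: 63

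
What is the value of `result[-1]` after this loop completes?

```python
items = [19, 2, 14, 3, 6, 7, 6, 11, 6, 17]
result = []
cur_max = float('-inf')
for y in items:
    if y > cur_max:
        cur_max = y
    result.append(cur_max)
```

Running max ends at 19
`result` takes the values: [] → [19] → [19, 19] → [19, 19, 19] → [19, 19, 19, 19] → [19, 19, 19, 19, 19] → [19, 19, 19, 19, 19, 19] → [19, 19, 19, 19, 19, 19, 19] → [19, 19, 19, 19, 19, 19, 19, 19] → [19, 19, 19, 19, 19, 19, 19, 19, 19] → [19, 19, 19, 19, 19, 19, 19, 19, 19, 19]
So `result[-1]` = 19

Answer: 19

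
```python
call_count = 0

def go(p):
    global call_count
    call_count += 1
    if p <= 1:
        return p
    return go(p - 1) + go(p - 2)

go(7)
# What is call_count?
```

Calls(p) = 1 + Calls(p-1) + Calls(p-2); Calls(0)=Calls(1)=1. For p=7 this gives 41.

Answer: 41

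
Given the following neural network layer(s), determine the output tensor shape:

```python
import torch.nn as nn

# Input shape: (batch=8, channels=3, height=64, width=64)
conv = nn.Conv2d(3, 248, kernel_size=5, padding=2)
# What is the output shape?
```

Input: (8, 3, 64, 64) -> Output: (8, 248, 64, 64)

Answer: (8, 248, 64, 64)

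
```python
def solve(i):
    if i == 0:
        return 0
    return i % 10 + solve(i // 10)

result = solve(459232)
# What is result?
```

Sum of digits of 459232: 2 + 3 + 2 + 9 + 5 + 4 = 25

Answer: 25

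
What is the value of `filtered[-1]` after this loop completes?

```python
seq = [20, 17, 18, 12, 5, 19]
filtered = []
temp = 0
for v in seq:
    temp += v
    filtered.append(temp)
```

Cumulative sum ends at 91
`filtered` takes the values: [] → [20] → [20, 37] → [20, 37, 55] → [20, 37, 55, 67] → [20, 37, 55, 67, 72] → [20, 37, 55, 67, 72, 91]
So `filtered[-1]` = 91

Answer: 91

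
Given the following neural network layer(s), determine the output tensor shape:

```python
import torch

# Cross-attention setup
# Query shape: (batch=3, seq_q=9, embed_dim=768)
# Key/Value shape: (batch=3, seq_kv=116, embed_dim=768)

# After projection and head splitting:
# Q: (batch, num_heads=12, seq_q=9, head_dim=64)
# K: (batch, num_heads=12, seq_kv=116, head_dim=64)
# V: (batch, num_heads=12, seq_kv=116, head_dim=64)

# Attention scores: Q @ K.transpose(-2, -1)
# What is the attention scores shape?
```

Input: (3, 9, 768) -> Output: (3, 12, 9, 116)

Answer: (3, 12, 9, 116)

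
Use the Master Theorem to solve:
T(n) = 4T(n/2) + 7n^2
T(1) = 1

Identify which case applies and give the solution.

a=4, b=2, f(n)=7n^2. log_2(4) = 2. Since c=2 = 2, Case 2 applies: T(n) = Θ(n^log_b(a) · log n) = O(n^2 log n).

Answer: O(n^2 log n) - Case 2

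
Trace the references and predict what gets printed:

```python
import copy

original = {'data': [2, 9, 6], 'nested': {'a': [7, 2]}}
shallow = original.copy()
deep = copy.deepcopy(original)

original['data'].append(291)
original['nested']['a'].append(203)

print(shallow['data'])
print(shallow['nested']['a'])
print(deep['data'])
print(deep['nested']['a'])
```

Key concept: comparing shallow vs deep copy.
Step by step:
`original = {'data': [2, 9, 6], 'nested': {'a': [7, 2]}}` → original = {'data': [2, 9, 6], 'nested': {'a': [7, 2]}}
`shallow = original.copy()` → shallow = {'data': [2, 9, 6], 'nested': {'a': [7, 2]}}
`deep = copy.deepcopy(original)` → deep = {'data': [2, 9, 6], 'nested': {'a': [7, 2]}}
`original['data'].append(291)` → original = {'data': [2, 9, 6, 291], 'nested': {'a': [7, 2]}}; shallow = {'data': [2, 9, 6, 291], 'nested': {'a': [7, 2]}}
`original['nested']['a'].append(203)` → original = {'data': [2, 9, 6, 291], 'nested': {'a': [7, 2, 203]}}; shallow = {'data': [2, 9, 6, 291], 'nested': {'a': [7, 2, 203]}}
`print(shallow['data'])` → prints [2, 9, 6, 291]
`print(shallow['nested']['a'])` → prints [7, 2, 203]
`print(deep['data'])` → prints [2, 9, 6]
`print(deep['nested']['a'])` → prints [7, 2]

Answer:
[2, 9, 6, 291]
[7, 2, 203]
[2, 9, 6]
[7, 2]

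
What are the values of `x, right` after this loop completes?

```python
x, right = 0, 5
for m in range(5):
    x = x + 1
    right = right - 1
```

x goes 0→5, right goes 5→0
`x, right` takes the values: (0, 5) → (1, 5) → (1, 4) → (2, 4) → (2, 3) → (3, 3) → (3, 2) → (4, 2) → (4, 1) → (5, 1) → (5, 0)

Answer: 5, 0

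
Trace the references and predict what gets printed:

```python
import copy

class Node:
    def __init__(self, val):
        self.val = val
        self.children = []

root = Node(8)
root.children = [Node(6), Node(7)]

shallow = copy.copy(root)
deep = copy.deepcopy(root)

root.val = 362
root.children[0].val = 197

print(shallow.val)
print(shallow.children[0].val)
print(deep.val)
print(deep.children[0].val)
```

Key concept: deep copy with custom objects.
Step by step:
`root = Node(8)` → root = Node(val=8, children=[])
`root.children = [Node(6), Node(7)]` → root = Node(val=8, children=[Node(val=6, children=[]), Node(val=7, children=[])])
`shallow = copy.copy(root)` → shallow = Node(val=8, children=[Node(val=6, children=[]), Node(val=7, children=[])])
`deep = copy.deepcopy(root)` → deep = Node(val=8, children=[Node(val=6, children=[]), Node(val=7, children=[])])
`root.val = 362` → root = Node(val=362, children=[Node(val=6, children=[]), Node(val=7, children=[])])
`root.children[0].val = 197` → root = Node(val=362, children=[Node(val=197, children=[]), Node(val=7, children=[])]); shallow = Node(val=8, children=[Node(val=197, children=[]), Node(val=7, children=[])])
`print(shallow.val)` → prints 8
`print(shallow.children[0].val)` → prints 197
`print(deep.val)` → prints 8
`print(deep.children[0].val)` → prints 6

Answer:
8
197
8
6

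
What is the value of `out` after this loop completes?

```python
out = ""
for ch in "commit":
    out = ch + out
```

Reverse 'commit'
`out` takes the values: "" → "c" → "oc" → "moc" → "mmoc" → "immoc" → "timmoc"

Answer: "timmoc"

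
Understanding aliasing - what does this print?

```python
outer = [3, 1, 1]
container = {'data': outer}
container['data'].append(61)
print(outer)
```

Key concept: dict holds reference to list.
Step by step:
`outer = [3, 1, 1]` → outer = [3, 1, 1]
`container = {'data': outer}` → container = {'data': [3, 1, 1]}
`container['data'].append(61)` → outer = [3, 1, 1, 61]; container = {'data': [3, 1, 1, 61]}
`print(outer)` → prints [3, 1, 1, 61]

Answer: [3, 1, 1, 61]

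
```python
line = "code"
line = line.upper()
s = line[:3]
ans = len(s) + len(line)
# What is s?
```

Trace:
`line = "code"` → line = 'code'
`line = line.upper()` → line = 'CODE'
`s = line[:3]` → s = 'COD'
`ans = len(s) + len(line)` → ans = 7
So s = 'COD'

Answer: 'COD'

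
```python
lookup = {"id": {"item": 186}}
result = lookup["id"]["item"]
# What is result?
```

Trace:
`lookup = {"id": {"item": 186}}` → lookup = {'id': {'item': 186}}
`result = lookup["id"]["item"]` → result = 186
So result = 186

Answer: 186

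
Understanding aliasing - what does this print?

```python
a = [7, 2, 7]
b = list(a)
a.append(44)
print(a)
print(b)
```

Key concept: list() constructor creates copy.
Step by step:
`a = [7, 2, 7]` → a = [7, 2, 7]
`b = list(a)` → b = [7, 2, 7]
`a.append(44)` → a = [7, 2, 7, 44]
`print(a)` → prints [7, 2, 7, 44]
`print(b)` → prints [7, 2, 7]

Answer:
[7, 2, 7, 44]
[7, 2, 7]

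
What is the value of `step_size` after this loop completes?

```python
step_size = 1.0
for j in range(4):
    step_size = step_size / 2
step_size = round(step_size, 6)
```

Halving LR 4 times: 1 / 2^4
`step_size` takes the values: 1.0 → 0.5 → 0.25 → 0.125 → 0.0625

Answer: 0.0625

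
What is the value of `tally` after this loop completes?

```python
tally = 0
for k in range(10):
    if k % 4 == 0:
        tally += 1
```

Count numbers divisible by 4 in range(10)
`tally` takes the values: 0 → 1 → 2 → 3

Answer: 3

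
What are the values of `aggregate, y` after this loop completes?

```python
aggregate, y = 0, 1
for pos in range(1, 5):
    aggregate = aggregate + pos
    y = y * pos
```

Sum and factorial of 1 to 4
`aggregate, y` takes the values: (0, 1) → (1, 1) → (3, 1) → (3, 2) → (6, 2) → (6, 6) → (10, 6) → (10, 24)

Answer: 10, 24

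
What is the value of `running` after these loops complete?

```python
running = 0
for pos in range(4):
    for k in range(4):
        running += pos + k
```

Sum of all pos+k for pos,k in 4x4
`running` takes the values: 0 → 1 → 3 → 6 → 7 → 9 → 12 → 16 → 18 → 21 → 25 → 30 → 33 → 37 → 42 → 48

Answer: 48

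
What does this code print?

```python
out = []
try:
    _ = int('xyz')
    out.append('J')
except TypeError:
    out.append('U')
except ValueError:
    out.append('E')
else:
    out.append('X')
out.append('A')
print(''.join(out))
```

Execution trace: 'E' (except ValueError) → 'A' (after the try/except). Output: EA

Answer: EA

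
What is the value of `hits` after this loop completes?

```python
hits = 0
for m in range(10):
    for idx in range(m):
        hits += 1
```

Triangle number: 0+1+2+...+9
`hits` takes the values: 0 → 1 → 2 → 3 → 4 → 5 → 6 → 7 → 8 → 9 → 10 → 11 → 12 → 13 → 14 → 15 → 16 → 17 → 18 → 19 → 20 → 21 → 22 → 23 → 24 → 25 → 26 → 27 → 28 → 29 → … → 41 → 42 → 43 → 44 → 45

Answer: 45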